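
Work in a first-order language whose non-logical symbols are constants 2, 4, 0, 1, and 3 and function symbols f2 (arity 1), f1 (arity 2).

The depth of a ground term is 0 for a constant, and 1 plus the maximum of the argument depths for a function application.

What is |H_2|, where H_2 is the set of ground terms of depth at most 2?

Let N_k = |{terms of depth ≤ k}|. Then N_0 = 5 and N_k = 5 + N_{k-1} + N_{k-1}^2 for k ≥ 1 (one summand per function symbol, arity giving the exponent).
N_0 = 5
N_1 = 5 + 5 + 5^2 = 35
N_2 = 5 + 35 + 35^2 = 1265

1265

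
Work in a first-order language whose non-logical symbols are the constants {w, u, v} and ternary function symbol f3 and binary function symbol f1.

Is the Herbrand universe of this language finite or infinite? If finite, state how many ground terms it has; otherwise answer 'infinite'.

infinite

The signature has at least one function symbol (f3, arity 3) and at least one constant (w).
Iterating f3 gives infinitely many distinct ground terms: w, f3(w, w, w), f3(f3(w, w, w), f3(w, w, w), f3(w, w, w)), ...
So the Herbrand universe is infinite.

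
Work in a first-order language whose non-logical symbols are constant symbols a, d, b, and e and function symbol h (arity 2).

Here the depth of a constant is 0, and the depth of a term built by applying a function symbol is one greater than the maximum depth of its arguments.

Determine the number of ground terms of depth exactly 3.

If N_k denotes the number of depth-≤k ground terms, the 4 constants give N_0 = 4, and each function symbol of arity r contributes N_{k-1}^r new terms at level k: N_k = 4 + N_{k-1}^2.
N_0 = 4
N_1 = 4 + 4^2 = 20
N_2 = 4 + 20^2 = 404
N_3 = 4 + 404^2 = 163220
Terms of depth exactly 3: N_3 − N_2 = 163220 − 404 = 162816.

162816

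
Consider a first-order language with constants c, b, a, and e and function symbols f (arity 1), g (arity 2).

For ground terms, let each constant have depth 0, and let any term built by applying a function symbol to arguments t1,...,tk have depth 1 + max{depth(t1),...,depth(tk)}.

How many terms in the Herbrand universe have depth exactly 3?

364820

Let N_k = |{terms of depth ≤ k}|. Then N_0 = 4 and N_k = 4 + N_{k-1} + N_{k-1}^2 for k ≥ 1 (one summand per function symbol, arity giving the exponent).
N_0 = 4
N_1 = 4 + 4 + 4^2 = 24
N_2 = 4 + 24 + 24^2 = 604
N_3 = 4 + 604 + 604^2 = 365424
Terms of depth exactly 3: N_3 − N_2 = 365424 − 604 = 364820.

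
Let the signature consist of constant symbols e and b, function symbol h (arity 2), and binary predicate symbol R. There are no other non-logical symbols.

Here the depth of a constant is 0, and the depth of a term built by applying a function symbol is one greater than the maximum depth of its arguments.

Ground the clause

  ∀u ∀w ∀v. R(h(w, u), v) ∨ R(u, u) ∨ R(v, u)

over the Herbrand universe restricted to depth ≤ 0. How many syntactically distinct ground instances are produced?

Ground terms of depth ≤ 0:
  Count level by level. With function symbols h/2, the terms of depth ≤ k are the 2 constants together with each function applied to depth-≤(k−1) tuples, so N_k = 2 + N_{k-1}^2.
  N_0 = 2
So there are 2 ground terms available for substitution.
The body mentions every one of the 3 quantified variables; since ground terms form a free algebra, no two substitutions collapse to the same formula.
Number of ground instances = 2^3 = 8.

8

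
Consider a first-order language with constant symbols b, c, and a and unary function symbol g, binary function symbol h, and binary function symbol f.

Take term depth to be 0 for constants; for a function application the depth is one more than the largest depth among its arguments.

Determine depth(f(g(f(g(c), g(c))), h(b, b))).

depth(g(c)) = 1 + depth(c) = 1 + 0 = 1
depth(f(g(c), g(c))) = 1 + max(1, 1) = 2
depth(g(f(g(c), g(c)))) = 1 + depth(f(g(c), g(c))) = 1 + 2 = 3
depth(h(b, b)) = 1 + max(0, 0) = 1
depth(f(g(f(g(c), g(c))), h(b, b))) = 1 + max(3, 1) = 4

4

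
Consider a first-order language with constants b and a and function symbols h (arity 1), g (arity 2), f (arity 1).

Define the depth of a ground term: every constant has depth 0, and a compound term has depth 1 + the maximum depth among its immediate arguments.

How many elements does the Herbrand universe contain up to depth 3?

If N_k denotes the number of depth-≤k ground terms, the 2 constants give N_0 = 2, and each function symbol of arity r contributes N_{k-1}^r new terms at level k: N_k = 2 + N_{k-1} + N_{k-1}^2 + N_{k-1}.
N_0 = 2
N_1 = 2 + 2 + 2^2 + 2 = 10
N_2 = 2 + 10 + 10^2 + 10 = 122
N_3 = 2 + 122 + 122^2 + 122 = 15130

15130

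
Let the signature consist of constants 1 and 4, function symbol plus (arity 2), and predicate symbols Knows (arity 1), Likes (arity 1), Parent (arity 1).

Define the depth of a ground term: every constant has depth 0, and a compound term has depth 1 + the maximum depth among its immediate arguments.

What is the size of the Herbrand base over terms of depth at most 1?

18

First count ground terms of depth ≤ 1.
Let N_k = |{terms of depth ≤ k}|. Then N_0 = 2 and N_k = 2 + N_{k-1}^2 for k ≥ 1 (one summand per function symbol, arity giving the exponent).
N_0 = 2
N_1 = 2 + 2^2 = 6
Explicitly: 1, 4, plus(1, 1), plus(1, 4), plus(4, 1), plus(4, 4).
So |H| = 6.
Each predicate of arity r yields |H|^r ground atoms (one per choice of an r-tuple from H):
  Knows: 6;  Likes: 6;  Parent: 6
Total ground atoms: 6 + 6 + 6 = 18.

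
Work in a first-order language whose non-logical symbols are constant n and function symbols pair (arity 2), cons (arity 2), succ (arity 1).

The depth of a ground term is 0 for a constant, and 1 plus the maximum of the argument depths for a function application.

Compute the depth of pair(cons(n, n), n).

2

depth(cons(n, n)) = 1 + max(0, 0) = 1
depth(pair(cons(n, n), n)) = 1 + max(1, 0) = 2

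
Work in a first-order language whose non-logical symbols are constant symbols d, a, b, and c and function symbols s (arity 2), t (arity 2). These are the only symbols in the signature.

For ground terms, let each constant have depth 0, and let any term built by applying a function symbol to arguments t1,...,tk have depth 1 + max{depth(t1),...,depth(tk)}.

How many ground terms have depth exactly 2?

2560

Let N_k count ground terms of depth at most k. Each non-constant term of depth ≤ k is some function symbol applied to depth-≤(k−1) arguments, giving N_k = 4 + N_{k-1}^2 + N_{k-1}^2.
N_0 = 4
N_1 = 4 + 4^2 + 4^2 = 36
N_2 = 4 + 36^2 + 36^2 = 2596
Terms of depth exactly 2: N_2 − N_1 = 2596 − 36 = 2560.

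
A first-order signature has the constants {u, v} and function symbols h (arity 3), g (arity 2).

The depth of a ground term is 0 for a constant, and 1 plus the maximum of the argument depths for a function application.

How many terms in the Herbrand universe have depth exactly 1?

If N_k denotes the number of depth-≤k ground terms, the 2 constants give N_0 = 2, and each function symbol of arity r contributes N_{k-1}^r new terms at level k: N_k = 2 + N_{k-1}^3 + N_{k-1}^2.
N_0 = 2
N_1 = 2 + 2^3 + 2^2 = 14
Terms of depth exactly 1: N_1 − N_0 = 14 − 2 = 12.

12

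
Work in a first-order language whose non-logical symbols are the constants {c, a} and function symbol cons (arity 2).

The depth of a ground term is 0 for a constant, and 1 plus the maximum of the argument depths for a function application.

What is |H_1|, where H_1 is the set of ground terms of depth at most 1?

6

Count level by level. With function symbols cons/2, the terms of depth ≤ k are the 2 constants together with each function applied to depth-≤(k−1) tuples, so N_k = 2 + N_{k-1}^2.
N_0 = 2
N_1 = 2 + 2^2 = 6
Explicitly: c, a, cons(c, c), cons(c, a), cons(a, c), cons(a, a).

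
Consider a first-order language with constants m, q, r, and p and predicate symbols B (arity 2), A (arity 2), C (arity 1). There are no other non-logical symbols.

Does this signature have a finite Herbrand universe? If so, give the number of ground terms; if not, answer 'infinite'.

There are no function symbols, so every ground term is one of the 4 constants.
The Herbrand universe is {m, q, r, p}, which is finite with 4 elements.

4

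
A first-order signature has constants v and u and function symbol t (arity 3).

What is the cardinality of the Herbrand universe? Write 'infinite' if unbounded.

infinite

The signature has at least one function symbol (t, arity 3) and at least one constant (v).
Iterating t gives infinitely many distinct ground terms: v, t(v, v, v), t(t(v, v, v), t(v, v, v), t(v, v, v)), ...
So the Herbrand universe is infinite.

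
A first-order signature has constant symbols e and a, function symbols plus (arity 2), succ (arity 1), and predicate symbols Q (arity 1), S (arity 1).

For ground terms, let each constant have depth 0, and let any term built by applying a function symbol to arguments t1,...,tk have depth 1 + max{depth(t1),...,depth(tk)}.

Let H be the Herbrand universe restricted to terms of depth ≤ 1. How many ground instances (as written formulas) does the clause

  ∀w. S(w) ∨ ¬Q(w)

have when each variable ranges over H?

Ground terms of depth ≤ 1:
  Count level by level. With function symbols plus/2, succ/1, the terms of depth ≤ k are the 2 constants together with each function applied to depth-≤(k−1) tuples, so N_k = 2 + N_{k-1}^2 + N_{k-1}.
  N_0 = 2
  N_1 = 2 + 2^2 + 2 = 8
So there are 8 ground terms available for substitution.
The clause has 1 distinct variable (w), which appears in the body. In the free term algebra distinct substitutions yield syntactically distinct ground instances.
Number of ground instances = 8.

8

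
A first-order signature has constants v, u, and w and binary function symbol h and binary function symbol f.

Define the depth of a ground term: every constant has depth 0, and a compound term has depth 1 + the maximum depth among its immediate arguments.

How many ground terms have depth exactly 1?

18

Let N_k count ground terms of depth at most k. Each non-constant term of depth ≤ k is some function symbol applied to depth-≤(k−1) arguments, giving N_k = 3 + N_{k-1}^2 + N_{k-1}^2.
N_0 = 3
N_1 = 3 + 3^2 + 3^2 = 21
Terms of depth exactly 1: N_1 − N_0 = 21 − 3 = 18.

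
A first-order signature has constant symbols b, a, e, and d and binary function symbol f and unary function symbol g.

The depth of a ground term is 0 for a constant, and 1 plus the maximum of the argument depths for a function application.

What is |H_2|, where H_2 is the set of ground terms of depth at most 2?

If N_k denotes the number of depth-≤k ground terms, the 4 constants give N_0 = 4, and each function symbol of arity r contributes N_{k-1}^r new terms at level k: N_k = 4 + N_{k-1}^2 + N_{k-1}.
N_0 = 4
N_1 = 4 + 4^2 + 4 = 24
N_2 = 4 + 24^2 + 24 = 604

604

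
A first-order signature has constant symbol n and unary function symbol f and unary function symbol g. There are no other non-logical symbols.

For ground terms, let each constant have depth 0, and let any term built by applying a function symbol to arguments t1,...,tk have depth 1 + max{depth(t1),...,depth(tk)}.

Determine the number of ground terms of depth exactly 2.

4

Count level by level. With function symbols f/1, g/1, the terms of depth ≤ k are the 1 constant together with each function applied to depth-≤(k−1) tuples, so N_k = 1 + N_{k-1} + N_{k-1}.
N_0 = 1
N_1 = 1 + 1 + 1 = 3
N_2 = 1 + 3 + 3 = 7
Terms of depth exactly 2: N_2 − N_1 = 7 − 3 = 4.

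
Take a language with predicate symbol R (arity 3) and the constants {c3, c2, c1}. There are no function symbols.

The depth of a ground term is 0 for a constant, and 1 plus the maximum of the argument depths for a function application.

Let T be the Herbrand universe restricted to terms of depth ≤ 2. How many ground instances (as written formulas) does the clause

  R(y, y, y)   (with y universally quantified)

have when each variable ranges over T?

3

Ground terms of depth ≤ 2:
  With no function symbols every ground term is a constant, so there are exactly 3 ground terms at every depth bound.
  N_0 = 3
  N_1 = 3
  N_2 = 3
So there are 3 ground terms available for substitution.
The variable y ranges independently over the available ground terms, and distinct assignments produce distinct instances.
Number of ground instances = 3.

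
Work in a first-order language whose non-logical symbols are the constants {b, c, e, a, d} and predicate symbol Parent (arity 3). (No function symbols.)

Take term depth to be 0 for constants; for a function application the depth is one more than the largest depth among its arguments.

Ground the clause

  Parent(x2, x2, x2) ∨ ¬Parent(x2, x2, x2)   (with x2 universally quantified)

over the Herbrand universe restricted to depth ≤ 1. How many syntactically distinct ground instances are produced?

Ground terms of depth ≤ 1:
  With no function symbols every ground term is a constant, so there are exactly 5 ground terms at every depth bound.
  N_0 = 5
  N_1 = 5
  Explicitly: b, c, e, a, d.
So there are 5 ground terms available for substitution.
The clause has 1 distinct variable (x2), which appears in the body. In the free term algebra distinct substitutions yield syntactically distinct ground instances.
Number of ground instances = 5.

5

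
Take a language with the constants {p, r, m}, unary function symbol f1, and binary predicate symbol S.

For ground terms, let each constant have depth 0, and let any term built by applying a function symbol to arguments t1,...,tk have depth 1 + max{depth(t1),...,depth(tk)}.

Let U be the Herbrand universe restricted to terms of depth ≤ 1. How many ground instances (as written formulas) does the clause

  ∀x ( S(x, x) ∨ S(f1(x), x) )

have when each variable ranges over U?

6

Ground terms of depth ≤ 1:
  If N_k denotes the number of depth-≤k ground terms, the 3 constants give N_0 = 3, and each function symbol of arity r contributes N_{k-1}^r new terms at level k: N_k = 3 + N_{k-1}.
  N_0 = 3
  N_1 = 3 + 3 = 6
  Explicitly: p, r, m, f1(p), f1(r), f1(m).
So there are 6 ground terms available for substitution.
The variable x ranges independently over the available ground terms, and distinct assignments produce distinct instances.
Number of ground instances = 6.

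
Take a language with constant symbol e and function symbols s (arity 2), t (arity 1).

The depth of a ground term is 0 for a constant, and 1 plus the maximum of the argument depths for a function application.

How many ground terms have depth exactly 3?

Write N_k for the number of ground terms of depth ≤ k. A term of depth ≤ k is either a constant or a function symbol applied to arguments of depth ≤ k−1, so N_k = 1 + N_{k-1}^2 + N_{k-1}.
N_0 = 1
N_1 = 1 + 1^2 + 1 = 3
N_2 = 1 + 3^2 + 3 = 13
N_3 = 1 + 13^2 + 13 = 183
Terms of depth exactly 3: N_3 − N_2 = 183 − 13 = 170.

170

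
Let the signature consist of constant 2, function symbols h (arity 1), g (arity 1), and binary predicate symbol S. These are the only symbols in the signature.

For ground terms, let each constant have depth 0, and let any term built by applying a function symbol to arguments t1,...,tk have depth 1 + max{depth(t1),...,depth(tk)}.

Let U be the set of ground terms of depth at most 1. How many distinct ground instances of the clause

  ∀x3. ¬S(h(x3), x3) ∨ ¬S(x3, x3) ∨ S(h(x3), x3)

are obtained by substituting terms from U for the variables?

Ground terms of depth ≤ 1:
  If N_k denotes the number of depth-≤k ground terms, the 1 constant gives N_0 = 1, and each function symbol of arity r contributes N_{k-1}^r new terms at level k: N_k = 1 + N_{k-1} + N_{k-1}.
  N_0 = 1
  N_1 = 1 + 1 + 1 = 3
So there are 3 ground terms available for substitution.
The body mentions the single quantified variable x3; since ground terms form a free algebra, no two substitutions collapse to the same formula.
Number of ground instances = 3.

3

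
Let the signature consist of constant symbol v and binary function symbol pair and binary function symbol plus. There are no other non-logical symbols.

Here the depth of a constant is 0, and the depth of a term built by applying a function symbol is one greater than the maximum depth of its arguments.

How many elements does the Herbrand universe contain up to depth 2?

If N_k denotes the number of depth-≤k ground terms, the 1 constant gives N_0 = 1, and each function symbol of arity r contributes N_{k-1}^r new terms at level k: N_k = 1 + N_{k-1}^2 + N_{k-1}^2.
N_0 = 1
N_1 = 1 + 1^2 + 1^2 = 3
N_2 = 1 + 3^2 + 3^2 = 19

19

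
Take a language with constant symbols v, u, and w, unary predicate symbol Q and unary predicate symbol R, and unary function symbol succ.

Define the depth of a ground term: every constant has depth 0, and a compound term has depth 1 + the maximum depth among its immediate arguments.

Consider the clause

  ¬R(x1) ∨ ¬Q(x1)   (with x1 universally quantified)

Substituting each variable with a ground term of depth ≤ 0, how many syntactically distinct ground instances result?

3

Ground terms of depth ≤ 0:
  If N_k denotes the number of depth-≤k ground terms, the 3 constants give N_0 = 3, and each function symbol of arity r contributes N_{k-1}^r new terms at level k: N_k = 3 + N_{k-1}.
  N_0 = 3
  Explicitly: v, u, w.
So there are 3 ground terms available for substitution.
The variable x1 ranges independently over the available ground terms, and distinct assignments produce distinct instances.
Number of ground instances = 3.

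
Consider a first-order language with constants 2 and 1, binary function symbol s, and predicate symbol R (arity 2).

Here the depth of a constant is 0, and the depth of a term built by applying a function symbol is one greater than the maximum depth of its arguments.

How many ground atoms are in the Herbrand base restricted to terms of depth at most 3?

First count ground terms of depth ≤ 3.
Let N_k count ground terms of depth at most k. Each non-constant term of depth ≤ k is some function symbol applied to depth-≤(k−1) arguments, giving N_k = 2 + N_{k-1}^2.
N_0 = 2
N_1 = 2 + 2^2 = 6
N_2 = 2 + 6^2 = 38
N_3 = 2 + 38^2 = 1446
So |H| = 1446.
For each predicate symbol, the number of ground atoms is |H| raised to its arity; summing:
  R: 1446^2 = 2090916
Total ground atoms: 2090916.

2090916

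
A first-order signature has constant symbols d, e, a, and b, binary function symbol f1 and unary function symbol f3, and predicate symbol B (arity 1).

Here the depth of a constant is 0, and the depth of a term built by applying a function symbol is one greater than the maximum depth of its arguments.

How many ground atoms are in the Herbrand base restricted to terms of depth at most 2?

604

First count ground terms of depth ≤ 2.
Let N_k = |{terms of depth ≤ k}|. Then N_0 = 4 and N_k = 4 + N_{k-1}^2 + N_{k-1} for k ≥ 1 (one summand per function symbol, arity giving the exponent).
N_0 = 4
N_1 = 4 + 4^2 + 4 = 24
N_2 = 4 + 24^2 + 24 = 604
So |H| = 604.
Each predicate of arity r yields |H|^r ground atoms (one per choice of an r-tuple from H):
  B: 604
Total ground atoms: 604.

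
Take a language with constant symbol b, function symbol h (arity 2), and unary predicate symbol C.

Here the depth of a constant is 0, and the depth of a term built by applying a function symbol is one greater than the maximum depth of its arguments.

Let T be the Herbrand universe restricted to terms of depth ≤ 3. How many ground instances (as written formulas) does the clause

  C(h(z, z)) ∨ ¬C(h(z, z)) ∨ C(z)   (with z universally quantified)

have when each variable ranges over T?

26

Ground terms of depth ≤ 3:
  Let N_k count ground terms of depth at most k. Each non-constant term of depth ≤ k is some function symbol applied to depth-≤(k−1) arguments, giving N_k = 1 + N_{k-1}^2.
  N_0 = 1
  N_1 = 1 + 1^2 = 2
  N_2 = 1 + 2^2 = 5
  N_3 = 1 + 5^2 = 26
So there are 26 ground terms available for substitution.
There is 1 variable to instantiate (z),  occurring in at least one literal, so different choices give different ground instances.
Number of ground instances = 26.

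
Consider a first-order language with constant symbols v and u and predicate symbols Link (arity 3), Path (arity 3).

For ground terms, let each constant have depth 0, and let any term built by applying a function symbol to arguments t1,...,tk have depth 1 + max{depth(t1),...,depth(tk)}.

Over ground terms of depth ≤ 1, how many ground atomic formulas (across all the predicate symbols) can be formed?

First count ground terms of depth ≤ 1.
With no function symbols every ground term is a constant, so there are exactly 2 ground terms at every depth bound.
N_0 = 2
N_1 = 2
Explicitly: v, u.
So |H| = 2.
Each predicate of arity r yields |H|^r ground atoms (one per choice of an r-tuple from H):
  Link: 2^3 = 8;  Path: 2^3 = 8
Total ground atoms: 8 + 8 = 16.

16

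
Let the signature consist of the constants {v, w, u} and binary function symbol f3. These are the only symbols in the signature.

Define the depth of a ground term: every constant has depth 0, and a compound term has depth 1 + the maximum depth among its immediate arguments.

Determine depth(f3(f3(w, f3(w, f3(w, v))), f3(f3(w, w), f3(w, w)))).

4

depth(f3(w, v)) = 1 + max(0, 0) = 1
depth(f3(w, f3(w, v))) = 1 + max(0, 1) = 2
depth(f3(w, f3(w, f3(w, v)))) = 1 + max(0, 2) = 3
depth(f3(w, w)) = 1 + max(0, 0) = 1
depth(f3(f3(w, w), f3(w, w))) = 1 + max(1, 1) = 2
depth(f3(f3(w, f3(w, f3(w, v))), f3(f3(w, w), f3(w, w)))) = 1 + max(3, 2) = 4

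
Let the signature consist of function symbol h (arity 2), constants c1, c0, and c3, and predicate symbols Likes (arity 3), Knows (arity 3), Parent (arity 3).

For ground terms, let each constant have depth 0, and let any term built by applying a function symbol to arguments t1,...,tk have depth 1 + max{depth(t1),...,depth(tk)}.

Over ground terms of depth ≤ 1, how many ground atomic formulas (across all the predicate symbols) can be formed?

First count ground terms of depth ≤ 1.
If N_k denotes the number of depth-≤k ground terms, the 3 constants give N_0 = 3, and each function symbol of arity r contributes N_{k-1}^r new terms at level k: N_k = 3 + N_{k-1}^2.
N_0 = 3
N_1 = 3 + 3^2 = 12
Explicitly: c1, c0, c3, h(c1, c1), h(c1, c0), h(c1, c3), h(c0, c1), h(c0, c0), h(c0, c3), h(c3, c1), h(c3, c0), h(c3, c3).
So |H| = 12.
Each predicate of arity r yields |H|^r ground atoms (one per choice of an r-tuple from H):
  Likes: 12^3 = 1728;  Knows: 12^3 = 1728;  Parent: 12^3 = 1728
Total ground atoms: 1728 + 1728 + 1728 = 5184.

5184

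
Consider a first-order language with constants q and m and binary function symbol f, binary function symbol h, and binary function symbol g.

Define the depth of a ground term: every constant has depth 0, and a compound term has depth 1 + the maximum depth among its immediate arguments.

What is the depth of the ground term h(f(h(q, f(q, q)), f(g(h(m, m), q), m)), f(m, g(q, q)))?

depth(f(q, q)) = 1 + max(0, 0) = 1
depth(h(q, f(q, q))) = 1 + max(0, 1) = 2
depth(h(m, m)) = 1 + max(0, 0) = 1
depth(g(h(m, m), q)) = 1 + max(1, 0) = 2
depth(f(g(h(m, m), q), m)) = 1 + max(2, 0) = 3
depth(f(h(q, f(q, q)), f(g(h(m, m), q), m))) = 1 + max(2, 3) = 4
depth(g(q, q)) = 1 + max(0, 0) = 1
depth(f(m, g(q, q))) = 1 + max(0, 1) = 2
depth(h(f(h(q, f(q, q)), f(g(h(m, m), q), m)), f(m, g(q, q)))) = 1 + max(4, 2) = 5

5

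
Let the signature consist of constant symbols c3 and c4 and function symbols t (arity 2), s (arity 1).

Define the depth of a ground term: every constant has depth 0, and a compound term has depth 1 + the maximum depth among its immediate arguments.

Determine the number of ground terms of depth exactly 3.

5478

Count level by level. With function symbols t/2, s/1, the terms of depth ≤ k are the 2 constants together with each function applied to depth-≤(k−1) tuples, so N_k = 2 + N_{k-1}^2 + N_{k-1}.
N_0 = 2
N_1 = 2 + 2^2 + 2 = 8
N_2 = 2 + 8^2 + 8 = 74
N_3 = 2 + 74^2 + 74 = 5552
Terms of depth exactly 3: N_3 − N_2 = 5552 − 74 = 5478.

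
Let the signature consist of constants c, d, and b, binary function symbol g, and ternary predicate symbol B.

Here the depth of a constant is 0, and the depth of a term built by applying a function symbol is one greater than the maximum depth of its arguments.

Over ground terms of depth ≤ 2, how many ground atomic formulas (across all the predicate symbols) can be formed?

3176523

First count ground terms of depth ≤ 2.
Let N_k count ground terms of depth at most k. Each non-constant term of depth ≤ k is some function symbol applied to depth-≤(k−1) arguments, giving N_k = 3 + N_{k-1}^2.
N_0 = 3
N_1 = 3 + 3^2 = 12
N_2 = 3 + 12^2 = 147
So |H| = 147.
Ground atoms are formed by filling each argument slot of a predicate with a term from H, so an r-ary predicate gives |H|^r atoms:
  B: 147^3 = 3176523
Total ground atoms: 3176523.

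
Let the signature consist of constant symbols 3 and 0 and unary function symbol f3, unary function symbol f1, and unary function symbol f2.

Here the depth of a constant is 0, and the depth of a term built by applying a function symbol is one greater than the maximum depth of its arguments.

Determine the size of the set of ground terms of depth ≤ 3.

Let N_k = |{terms of depth ≤ k}|. Then N_0 = 2 and N_k = 2 + N_{k-1} + N_{k-1} + N_{k-1} for k ≥ 1 (one summand per function symbol, arity giving the exponent).
N_0 = 2
N_1 = 2 + 2 + 2 + 2 = 8
N_2 = 2 + 8 + 8 + 8 = 26
N_3 = 2 + 26 + 26 + 26 = 80

80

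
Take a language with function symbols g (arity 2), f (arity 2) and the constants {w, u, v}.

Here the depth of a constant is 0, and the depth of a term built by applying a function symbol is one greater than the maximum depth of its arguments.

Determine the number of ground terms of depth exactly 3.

1565568

Count level by level. With function symbols g/2, f/2, the terms of depth ≤ k are the 3 constants together with each function applied to depth-≤(k−1) tuples, so N_k = 3 + N_{k-1}^2 + N_{k-1}^2.
N_0 = 3
N_1 = 3 + 3^2 + 3^2 = 21
N_2 = 3 + 21^2 + 21^2 = 885
N_3 = 3 + 885^2 + 885^2 = 1566453
Terms of depth exactly 3: N_3 − N_2 = 1566453 − 885 = 1565568.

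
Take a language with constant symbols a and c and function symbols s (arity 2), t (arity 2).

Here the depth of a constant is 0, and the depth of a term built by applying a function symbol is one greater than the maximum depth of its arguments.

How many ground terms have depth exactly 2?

192

Let N_k count ground terms of depth at most k. Each non-constant term of depth ≤ k is some function symbol applied to depth-≤(k−1) arguments, giving N_k = 2 + N_{k-1}^2 + N_{k-1}^2.
N_0 = 2
N_1 = 2 + 2^2 + 2^2 = 10
N_2 = 2 + 10^2 + 10^2 = 202
Terms of depth exactly 2: N_2 − N_1 = 202 − 10 = 192.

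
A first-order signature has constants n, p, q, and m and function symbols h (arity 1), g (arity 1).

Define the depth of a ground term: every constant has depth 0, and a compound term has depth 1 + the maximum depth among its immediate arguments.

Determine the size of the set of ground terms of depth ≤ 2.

Let N_k count ground terms of depth at most k. Each non-constant term of depth ≤ k is some function symbol applied to depth-≤(k−1) arguments, giving N_k = 4 + N_{k-1} + N_{k-1}.
N_0 = 4
N_1 = 4 + 4 + 4 = 12
N_2 = 4 + 12 + 12 = 28

28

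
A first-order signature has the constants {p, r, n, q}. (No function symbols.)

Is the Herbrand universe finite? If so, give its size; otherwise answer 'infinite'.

There are no function symbols, so every ground term is one of the 4 constants.
The Herbrand universe is {p, r, n, q}, which is finite with 4 elements.

4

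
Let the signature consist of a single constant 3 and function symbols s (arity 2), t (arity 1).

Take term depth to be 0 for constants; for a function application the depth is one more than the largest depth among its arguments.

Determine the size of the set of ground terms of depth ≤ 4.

Let N_k = |{terms of depth ≤ k}|. Then N_0 = 1 and N_k = 1 + N_{k-1}^2 + N_{k-1} for k ≥ 1 (one summand per function symbol, arity giving the exponent).
N_0 = 1
N_1 = 1 + 1^2 + 1 = 3
N_2 = 1 + 3^2 + 3 = 13
N_3 = 1 + 13^2 + 13 = 183
N_4 = 1 + 183^2 + 183 = 33673

33673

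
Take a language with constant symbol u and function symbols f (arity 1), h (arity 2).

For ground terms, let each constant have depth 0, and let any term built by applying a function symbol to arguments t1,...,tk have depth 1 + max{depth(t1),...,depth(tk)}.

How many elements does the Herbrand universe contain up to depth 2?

Write N_k for the number of ground terms of depth ≤ k. A term of depth ≤ k is either a constant or a function symbol applied to arguments of depth ≤ k−1, so N_k = 1 + N_{k-1} + N_{k-1}^2.
N_0 = 1
N_1 = 1 + 1 + 1^2 = 3
N_2 = 1 + 3 + 3^2 = 13

13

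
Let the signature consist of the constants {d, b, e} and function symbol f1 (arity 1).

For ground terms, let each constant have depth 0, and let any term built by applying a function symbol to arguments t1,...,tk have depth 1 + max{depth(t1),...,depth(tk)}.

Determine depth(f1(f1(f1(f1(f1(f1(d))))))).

depth(f1(d)) = 1 + depth(d) = 1 + 0 = 1
depth(f1(f1(d))) = 1 + depth(f1(d)) = 1 + 1 = 2
depth(f1(f1(f1(d)))) = 1 + depth(f1(f1(d))) = 1 + 2 = 3
depth(f1(f1(f1(f1(d))))) = 1 + depth(f1(f1(f1(d)))) = 1 + 3 = 4
depth(f1(f1(f1(f1(f1(d)))))) = 1 + depth(f1(f1(f1(f1(d))))) = 1 + 4 = 5
depth(f1(f1(f1(f1(f1(f1(d))))))) = 1 + depth(f1(f1(f1(f1(f1(d)))))) = 1 + 5 = 6

6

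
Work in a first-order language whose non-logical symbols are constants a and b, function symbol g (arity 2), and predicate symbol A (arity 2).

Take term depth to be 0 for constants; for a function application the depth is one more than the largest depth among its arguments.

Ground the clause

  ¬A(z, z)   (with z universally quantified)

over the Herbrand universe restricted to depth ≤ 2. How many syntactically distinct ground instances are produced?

38

Ground terms of depth ≤ 2:
  If N_k denotes the number of depth-≤k ground terms, the 2 constants give N_0 = 2, and each function symbol of arity r contributes N_{k-1}^r new terms at level k: N_k = 2 + N_{k-1}^2.
  N_0 = 2
  N_1 = 2 + 2^2 = 6
  N_2 = 2 + 6^2 = 38
So there are 38 ground terms available for substitution.
There is 1 variable to instantiate (z),  occurring in at least one literal, so different choices give different ground instances.
Number of ground instances = 38.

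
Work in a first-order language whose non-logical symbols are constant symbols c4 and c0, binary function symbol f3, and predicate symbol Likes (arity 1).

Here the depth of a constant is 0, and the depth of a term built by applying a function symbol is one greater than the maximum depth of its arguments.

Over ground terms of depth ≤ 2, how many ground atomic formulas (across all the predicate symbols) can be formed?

38

First count ground terms of depth ≤ 2.
Let N_k = |{terms of depth ≤ k}|. Then N_0 = 2 and N_k = 2 + N_{k-1}^2 for k ≥ 1 (one summand per function symbol, arity giving the exponent).
N_0 = 2
N_1 = 2 + 2^2 = 6
N_2 = 2 + 6^2 = 38
So |H| = 38.
Ground atoms are formed by filling each argument slot of a predicate with a term from H, so an r-ary predicate gives |H|^r atoms:
  Likes: 38
Total ground atoms: 38.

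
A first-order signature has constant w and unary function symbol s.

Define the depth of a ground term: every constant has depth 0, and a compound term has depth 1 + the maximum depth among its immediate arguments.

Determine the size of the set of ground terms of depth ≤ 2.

Count level by level. With function symbols s/1, the terms of depth ≤ k are the 1 constant together with each function applied to depth-≤(k−1) tuples, so N_k = 1 + N_{k-1}.
N_0 = 1
N_1 = 1 + 1 = 2
N_2 = 1 + 2 = 3

3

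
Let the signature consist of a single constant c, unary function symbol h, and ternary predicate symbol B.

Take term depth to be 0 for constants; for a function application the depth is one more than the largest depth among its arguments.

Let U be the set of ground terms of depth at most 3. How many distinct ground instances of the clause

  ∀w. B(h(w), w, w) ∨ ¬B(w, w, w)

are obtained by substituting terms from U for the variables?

4

Ground terms of depth ≤ 3:
  If N_k denotes the number of depth-≤k ground terms, the 1 constant gives N_0 = 1, and each function symbol of arity r contributes N_{k-1}^r new terms at level k: N_k = 1 + N_{k-1}.
  N_0 = 1
  N_1 = 1 + 1 = 2
  N_2 = 1 + 2 = 3
  N_3 = 1 + 3 = 4
  Explicitly: c, h(c), h(h(c)), h(h(h(c))).
So there are 4 ground terms available for substitution.
There is 1 variable to instantiate (w),  occurring in at least one literal, so different choices give different ground instances.
Number of ground instances = 4.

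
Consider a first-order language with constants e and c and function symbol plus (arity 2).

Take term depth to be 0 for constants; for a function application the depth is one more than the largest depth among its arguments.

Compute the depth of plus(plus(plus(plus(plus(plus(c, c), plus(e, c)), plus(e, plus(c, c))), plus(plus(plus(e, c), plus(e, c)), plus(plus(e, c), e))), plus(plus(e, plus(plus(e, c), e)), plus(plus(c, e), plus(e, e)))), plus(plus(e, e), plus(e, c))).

depth(plus(c, c)) = 1 + max(0, 0) = 1
depth(plus(e, c)) = 1 + max(0, 0) = 1
depth(plus(plus(c, c), plus(e, c))) = 1 + max(1, 1) = 2
depth(plus(e, plus(c, c))) = 1 + max(0, 1) = 2
depth(plus(plus(plus(c, c), plus(e, c)), plus(e, plus(c, c)))) = 1 + max(2, 2) = 3
depth(plus(plus(e, c), plus(e, c))) = 1 + max(1, 1) = 2
depth(plus(plus(e, c), e)) = 1 + max(1, 0) = 2
depth(plus(plus(plus(e, c), plus(e, c)), plus(plus(e, c), e))) = 1 + max(2, 2) = 3
depth(plus(plus(plus(plus(c, c), plus(e, c)), plus(e, plus(c, c))), plus(plus(plus(e, c), plus(e, c)), plus(plus(e, c), e)))) = 1 + max(3, 3) = 4
depth(plus(e, plus(plus(e, c), e))) = 1 + max(0, 2) = 3
depth(plus(c, e)) = 1 + max(0, 0) = 1
depth(plus(e, e)) = 1 + max(0, 0) = 1
depth(plus(plus(c, e), plus(e, e))) = 1 + max(1, 1) = 2
depth(plus(plus(e, plus(plus(e, c), e)), plus(plus(c, e), plus(e, e)))) = 1 + max(3, 2) = 4
depth(plus(plus(plus(plus(plus(c, c), plus(e, c)), plus(e, plus(c, c))), plus(plus(plus(e, c), plus(e, c)), plus(plus(e, c), e))), plus(plus(e, plus(plus(e, c), e)), plus(plus(c, e), plus(e, e))))) = 1 + max(4, 4) = 5
depth(plus(plus(e, e), plus(e, c))) = 1 + max(1, 1) = 2
depth(plus(plus(plus(plus(plus(plus(c, c), plus(e, c)), plus(e, plus(c, c))), plus(plus(plus(e, c), plus(e, c)), plus(plus(e, c), e))), plus(plus(e, plus(plus(e, c), e)), plus(plus(c, e), plus(e, e)))), plus(plus(e, e), plus(e, c)))) = 1 + max(5, 2) = 6

6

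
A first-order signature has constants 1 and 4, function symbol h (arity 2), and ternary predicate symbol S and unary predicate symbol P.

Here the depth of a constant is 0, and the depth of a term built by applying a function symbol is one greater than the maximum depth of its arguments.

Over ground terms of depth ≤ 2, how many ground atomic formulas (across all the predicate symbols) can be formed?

First count ground terms of depth ≤ 2.
Let N_k count ground terms of depth at most k. Each non-constant term of depth ≤ k is some function symbol applied to depth-≤(k−1) arguments, giving N_k = 2 + N_{k-1}^2.
N_0 = 2
N_1 = 2 + 2^2 = 6
N_2 = 2 + 6^2 = 38
So |H| = 38.
Ground atoms are formed by filling each argument slot of a predicate with a term from H, so an r-ary predicate gives |H|^r atoms:
  S: 38^3 = 54872;  P: 38
Total ground atoms: 54872 + 38 = 54910.

54910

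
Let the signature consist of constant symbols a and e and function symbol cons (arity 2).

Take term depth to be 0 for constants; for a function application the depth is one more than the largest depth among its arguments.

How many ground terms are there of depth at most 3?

1446

Write N_k for the number of ground terms of depth ≤ k. A term of depth ≤ k is either a constant or a function symbol applied to arguments of depth ≤ k−1, so N_k = 2 + N_{k-1}^2.
N_0 = 2
N_1 = 2 + 2^2 = 6
N_2 = 2 + 6^2 = 38
N_3 = 2 + 38^2 = 1446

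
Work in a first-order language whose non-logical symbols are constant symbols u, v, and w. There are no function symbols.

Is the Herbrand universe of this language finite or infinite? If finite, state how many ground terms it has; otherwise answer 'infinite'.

3

There are no function symbols, so every ground term is one of the 3 constants.
The Herbrand universe is {u, v, w}, which is finite with 3 elements.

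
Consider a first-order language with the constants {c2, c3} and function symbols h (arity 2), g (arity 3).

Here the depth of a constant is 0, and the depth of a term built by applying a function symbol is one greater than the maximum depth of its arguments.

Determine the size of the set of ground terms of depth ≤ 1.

Let N_k = |{terms of depth ≤ k}|. Then N_0 = 2 and N_k = 2 + N_{k-1}^2 + N_{k-1}^3 for k ≥ 1 (one summand per function symbol, arity giving the exponent).
N_0 = 2
N_1 = 2 + 2^2 + 2^3 = 14

14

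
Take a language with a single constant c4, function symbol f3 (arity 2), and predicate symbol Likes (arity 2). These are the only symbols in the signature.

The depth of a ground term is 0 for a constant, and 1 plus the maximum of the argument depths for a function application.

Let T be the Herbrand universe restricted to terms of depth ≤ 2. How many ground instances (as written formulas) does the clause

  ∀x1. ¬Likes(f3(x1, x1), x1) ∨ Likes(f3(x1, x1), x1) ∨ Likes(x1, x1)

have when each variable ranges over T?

5

Ground terms of depth ≤ 2:
  Write N_k for the number of ground terms of depth ≤ k. A term of depth ≤ k is either a constant or a function symbol applied to arguments of depth ≤ k−1, so N_k = 1 + N_{k-1}^2.
  N_0 = 1
  N_1 = 1 + 1^2 = 2
  N_2 = 1 + 2^2 = 5
So there are 5 ground terms available for substitution.
The variable x1 ranges independently over the available ground terms, and distinct assignments produce distinct instances.
Number of ground instances = 5.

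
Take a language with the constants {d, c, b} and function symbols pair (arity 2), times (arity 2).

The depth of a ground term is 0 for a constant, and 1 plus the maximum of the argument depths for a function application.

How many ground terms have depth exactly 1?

18

Count level by level. With function symbols pair/2, times/2, the terms of depth ≤ k are the 3 constants together with each function applied to depth-≤(k−1) tuples, so N_k = 3 + N_{k-1}^2 + N_{k-1}^2.
N_0 = 3
N_1 = 3 + 3^2 + 3^2 = 21
Terms of depth exactly 1: N_1 − N_0 = 21 − 3 = 18.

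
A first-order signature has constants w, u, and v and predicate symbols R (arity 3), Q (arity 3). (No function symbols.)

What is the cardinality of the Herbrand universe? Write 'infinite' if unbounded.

There are no function symbols, so every ground term is one of the 3 constants.
The Herbrand universe is {w, u, v}, which is finite with 3 elements.

3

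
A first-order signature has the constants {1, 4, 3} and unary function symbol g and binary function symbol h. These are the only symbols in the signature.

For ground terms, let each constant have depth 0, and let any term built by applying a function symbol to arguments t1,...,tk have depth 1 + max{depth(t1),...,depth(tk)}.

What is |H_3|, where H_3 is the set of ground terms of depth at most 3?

59295

If N_k denotes the number of depth-≤k ground terms, the 3 constants give N_0 = 3, and each function symbol of arity r contributes N_{k-1}^r new terms at level k: N_k = 3 + N_{k-1} + N_{k-1}^2.
N_0 = 3
N_1 = 3 + 3 + 3^2 = 15
N_2 = 3 + 15 + 15^2 = 243
N_3 = 3 + 243 + 243^2 = 59295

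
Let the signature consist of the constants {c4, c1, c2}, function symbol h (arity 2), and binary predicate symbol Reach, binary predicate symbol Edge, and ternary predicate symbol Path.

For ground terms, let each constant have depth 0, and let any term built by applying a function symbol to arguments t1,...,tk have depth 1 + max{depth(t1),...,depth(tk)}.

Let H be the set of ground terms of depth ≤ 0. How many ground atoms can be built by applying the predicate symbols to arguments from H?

First count ground terms of depth ≤ 0.
Count level by level. With function symbols h/2, the terms of depth ≤ k are the 3 constants together with each function applied to depth-≤(k−1) tuples, so N_k = 3 + N_{k-1}^2.
N_0 = 3
So |H| = 3.
Each predicate of arity r yields |H|^r ground atoms (one per choice of an r-tuple from H):
  Reach: 3^2 = 9;  Edge: 3^2 = 9;  Path: 3^3 = 27
Total ground atoms: 9 + 9 + 27 = 45.

45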